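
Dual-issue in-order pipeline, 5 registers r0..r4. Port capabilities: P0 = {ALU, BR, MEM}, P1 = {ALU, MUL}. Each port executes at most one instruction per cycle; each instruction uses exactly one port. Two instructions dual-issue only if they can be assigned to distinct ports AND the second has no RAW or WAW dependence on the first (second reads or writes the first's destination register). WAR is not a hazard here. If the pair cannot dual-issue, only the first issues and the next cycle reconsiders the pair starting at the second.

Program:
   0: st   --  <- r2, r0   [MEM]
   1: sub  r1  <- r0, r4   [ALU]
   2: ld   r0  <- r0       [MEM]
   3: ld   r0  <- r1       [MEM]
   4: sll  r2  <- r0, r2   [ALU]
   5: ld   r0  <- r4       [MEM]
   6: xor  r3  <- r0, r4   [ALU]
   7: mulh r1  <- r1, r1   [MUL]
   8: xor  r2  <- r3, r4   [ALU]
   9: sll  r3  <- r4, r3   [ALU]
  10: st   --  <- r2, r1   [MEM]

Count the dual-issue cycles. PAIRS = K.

PAIRS = 4

c0: i0/i1 st/sub  2-wide
c1: i2 ld  no-port MEM/MEM
c2: i3 ld  RAW r0
c3: i4/i5 sll/ld  2-wide
c4: i6/i7 xor/mulh  2-wide
c5: i8/i9 xor/sll  2-wide
c6: i10 st  tail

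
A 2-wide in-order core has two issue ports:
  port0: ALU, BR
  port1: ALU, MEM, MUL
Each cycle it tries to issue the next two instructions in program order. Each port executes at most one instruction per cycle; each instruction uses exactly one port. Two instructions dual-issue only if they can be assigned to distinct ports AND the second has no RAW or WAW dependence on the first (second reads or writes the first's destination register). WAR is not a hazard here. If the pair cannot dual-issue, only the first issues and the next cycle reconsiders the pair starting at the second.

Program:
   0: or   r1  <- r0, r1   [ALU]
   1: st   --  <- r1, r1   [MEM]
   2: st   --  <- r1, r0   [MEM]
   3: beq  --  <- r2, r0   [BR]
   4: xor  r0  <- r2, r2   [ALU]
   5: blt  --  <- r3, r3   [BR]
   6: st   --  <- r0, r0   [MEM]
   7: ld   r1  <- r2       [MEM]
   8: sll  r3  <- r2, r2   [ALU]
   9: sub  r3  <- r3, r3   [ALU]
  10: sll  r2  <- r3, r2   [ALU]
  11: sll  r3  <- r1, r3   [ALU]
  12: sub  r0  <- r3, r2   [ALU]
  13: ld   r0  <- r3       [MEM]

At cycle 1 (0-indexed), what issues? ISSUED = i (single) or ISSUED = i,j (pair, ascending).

ISSUED = 1

[0] i0  or  -- RAW r1
[1] i1  st  -- no-port MEM/MEM
[2] i2+i3  st/beq  -- pair
[3] i4+i5  xor/blt  -- pair
[4] i6  st  -- no-port MEM/MEM
[5] i7+i8  ld/sll  -- pair
[6] i9  sub  -- RAW r3
[7] i10+i11  sll/sll  -- pair
[8] i12  sub  -- WAW r0
[9] i13  ld  -- tail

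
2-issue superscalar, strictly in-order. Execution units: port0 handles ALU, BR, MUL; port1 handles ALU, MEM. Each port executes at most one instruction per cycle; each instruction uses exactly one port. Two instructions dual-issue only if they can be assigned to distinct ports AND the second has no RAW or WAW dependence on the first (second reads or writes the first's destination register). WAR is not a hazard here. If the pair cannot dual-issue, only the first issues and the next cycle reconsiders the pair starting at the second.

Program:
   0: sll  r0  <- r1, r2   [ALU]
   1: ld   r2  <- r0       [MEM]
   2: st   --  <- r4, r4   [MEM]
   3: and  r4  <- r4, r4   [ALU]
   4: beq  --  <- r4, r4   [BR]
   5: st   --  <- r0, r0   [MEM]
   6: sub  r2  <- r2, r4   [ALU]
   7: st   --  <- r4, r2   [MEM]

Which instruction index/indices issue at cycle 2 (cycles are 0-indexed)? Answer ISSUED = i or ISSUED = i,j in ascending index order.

0. sll @i0  | RAW r0
1. ld @i1  | no-port MEM/MEM
2. st/and @i2,i3  | pair
3. beq/st @i4,i5  | pair
4. sub @i6  | RAW r2
5. st @i7  | tail

ISSUED = 2,3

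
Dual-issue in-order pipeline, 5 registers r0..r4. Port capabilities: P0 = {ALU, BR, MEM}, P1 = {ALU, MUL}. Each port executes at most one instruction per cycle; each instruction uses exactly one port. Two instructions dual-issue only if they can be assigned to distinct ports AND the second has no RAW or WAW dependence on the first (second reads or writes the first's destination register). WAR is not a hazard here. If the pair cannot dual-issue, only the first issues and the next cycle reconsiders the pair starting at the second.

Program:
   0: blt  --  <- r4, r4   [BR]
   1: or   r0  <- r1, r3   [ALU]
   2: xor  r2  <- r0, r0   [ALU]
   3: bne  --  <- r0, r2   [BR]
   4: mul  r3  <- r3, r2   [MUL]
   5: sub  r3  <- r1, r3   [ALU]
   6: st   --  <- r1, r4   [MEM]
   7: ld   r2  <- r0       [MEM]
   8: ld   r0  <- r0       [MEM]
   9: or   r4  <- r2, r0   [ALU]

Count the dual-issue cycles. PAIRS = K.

PAIRS = 3

0. blt.BR+or.ALU @i0/i1  | pair
1. xor.ALU @i2  | RAW r2
2. bne.BR+mul.MUL @i3/i4  | pair
3. sub.ALU+st.MEM @i5/i6  | pair
4. ld.MEM @i7  | no-port MEM/MEM
5. ld.MEM @i8  | RAW r0
6. or.ALU @i9  | tail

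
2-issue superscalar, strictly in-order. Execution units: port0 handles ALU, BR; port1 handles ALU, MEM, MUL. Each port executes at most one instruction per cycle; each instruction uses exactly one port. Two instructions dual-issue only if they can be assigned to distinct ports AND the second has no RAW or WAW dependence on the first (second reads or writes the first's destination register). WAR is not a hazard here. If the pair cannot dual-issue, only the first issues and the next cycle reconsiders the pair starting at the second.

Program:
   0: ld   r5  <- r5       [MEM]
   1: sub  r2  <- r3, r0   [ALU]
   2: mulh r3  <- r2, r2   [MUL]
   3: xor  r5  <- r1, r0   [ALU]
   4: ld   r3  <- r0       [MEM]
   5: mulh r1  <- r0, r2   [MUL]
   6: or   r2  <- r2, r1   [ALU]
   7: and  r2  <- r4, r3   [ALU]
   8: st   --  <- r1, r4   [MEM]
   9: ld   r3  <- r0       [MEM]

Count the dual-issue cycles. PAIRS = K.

PAIRS = 3

t=0 i0/i1:ld/sub ; 2-wide
t=1 i2/i3:mulh/xor ; 2-wide
t=2 i4:ld ; no-port MEM/MUL
t=3 i5:mulh ; RAW r1
t=4 i6:or ; WAW r2
t=5 i7/i8:and/st ; 2-wide
t=6 i9:ld ; tail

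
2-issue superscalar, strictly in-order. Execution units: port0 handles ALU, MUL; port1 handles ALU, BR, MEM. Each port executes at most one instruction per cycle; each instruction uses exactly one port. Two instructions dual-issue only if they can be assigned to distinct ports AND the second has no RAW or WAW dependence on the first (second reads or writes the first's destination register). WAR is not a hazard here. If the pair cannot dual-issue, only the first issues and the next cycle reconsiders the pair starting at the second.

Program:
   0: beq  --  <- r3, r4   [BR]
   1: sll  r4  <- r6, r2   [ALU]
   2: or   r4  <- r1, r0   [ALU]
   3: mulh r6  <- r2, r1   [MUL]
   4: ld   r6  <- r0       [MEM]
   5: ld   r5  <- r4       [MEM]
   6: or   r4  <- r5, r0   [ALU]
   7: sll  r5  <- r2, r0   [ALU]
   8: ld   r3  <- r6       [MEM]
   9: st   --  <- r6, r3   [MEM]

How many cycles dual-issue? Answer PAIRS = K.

t=0 i0/i1:beq.BR;sll.ALU ; pair
t=1 i2/i3:or.ALU;mulh.MUL ; pair
t=2 i4:ld.MEM ; no-port MEM/MEM
t=3 i5:ld.MEM ; RAW r5
t=4 i6/i7:or.ALU;sll.ALU ; pair
t=5 i8:ld.MEM ; no-port MEM/MEM
t=6 i9:st.MEM ; tail

PAIRS = 3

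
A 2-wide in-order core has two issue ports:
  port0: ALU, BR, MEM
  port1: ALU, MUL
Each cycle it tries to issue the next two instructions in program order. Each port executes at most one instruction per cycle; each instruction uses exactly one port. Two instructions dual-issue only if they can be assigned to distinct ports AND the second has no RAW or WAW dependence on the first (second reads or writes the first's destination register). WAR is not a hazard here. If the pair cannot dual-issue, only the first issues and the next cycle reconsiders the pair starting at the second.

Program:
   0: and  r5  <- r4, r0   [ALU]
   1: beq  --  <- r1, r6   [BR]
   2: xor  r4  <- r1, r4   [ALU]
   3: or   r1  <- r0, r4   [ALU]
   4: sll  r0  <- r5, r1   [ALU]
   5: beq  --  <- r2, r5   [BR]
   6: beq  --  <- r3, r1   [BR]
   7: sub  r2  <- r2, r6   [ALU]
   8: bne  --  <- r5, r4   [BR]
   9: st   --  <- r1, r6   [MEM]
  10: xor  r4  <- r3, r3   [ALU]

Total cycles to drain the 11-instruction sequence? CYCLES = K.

c0: i0,i1 and+beq  pair
c1: i2 xor  RAW r4
c2: i3 or  RAW r1
c3: i4,i5 sll+beq  pair
c4: i6,i7 beq+sub  pair
c5: i8 bne  no-port BR/MEM
c6: i9,i10 st+xor  pair

CYCLES = 7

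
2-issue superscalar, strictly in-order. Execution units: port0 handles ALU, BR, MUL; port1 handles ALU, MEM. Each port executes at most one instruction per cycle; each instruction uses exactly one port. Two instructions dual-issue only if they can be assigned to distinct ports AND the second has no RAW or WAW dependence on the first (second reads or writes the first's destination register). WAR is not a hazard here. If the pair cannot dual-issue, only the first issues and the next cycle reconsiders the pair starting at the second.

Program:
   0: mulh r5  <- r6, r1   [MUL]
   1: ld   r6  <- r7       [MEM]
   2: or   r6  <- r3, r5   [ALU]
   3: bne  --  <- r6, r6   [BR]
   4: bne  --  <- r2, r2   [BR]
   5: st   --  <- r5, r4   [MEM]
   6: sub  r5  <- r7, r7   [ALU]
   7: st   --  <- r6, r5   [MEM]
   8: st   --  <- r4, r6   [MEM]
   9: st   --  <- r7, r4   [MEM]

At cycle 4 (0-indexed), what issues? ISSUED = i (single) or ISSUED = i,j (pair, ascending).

  cy0 -> i0/i1 (mulh;ld) pair
  cy1 -> i2 (or) RAW r6
  cy2 -> i3 (bne) no-port BR/BR
  cy3 -> i4/i5 (bne;st) pair
  cy4 -> i6 (sub) RAW r5
  cy5 -> i7 (st) no-port MEM/MEM
  cy6 -> i8 (st) no-port MEM/MEM
  cy7 -> i9 (st) tail

ISSUED = 6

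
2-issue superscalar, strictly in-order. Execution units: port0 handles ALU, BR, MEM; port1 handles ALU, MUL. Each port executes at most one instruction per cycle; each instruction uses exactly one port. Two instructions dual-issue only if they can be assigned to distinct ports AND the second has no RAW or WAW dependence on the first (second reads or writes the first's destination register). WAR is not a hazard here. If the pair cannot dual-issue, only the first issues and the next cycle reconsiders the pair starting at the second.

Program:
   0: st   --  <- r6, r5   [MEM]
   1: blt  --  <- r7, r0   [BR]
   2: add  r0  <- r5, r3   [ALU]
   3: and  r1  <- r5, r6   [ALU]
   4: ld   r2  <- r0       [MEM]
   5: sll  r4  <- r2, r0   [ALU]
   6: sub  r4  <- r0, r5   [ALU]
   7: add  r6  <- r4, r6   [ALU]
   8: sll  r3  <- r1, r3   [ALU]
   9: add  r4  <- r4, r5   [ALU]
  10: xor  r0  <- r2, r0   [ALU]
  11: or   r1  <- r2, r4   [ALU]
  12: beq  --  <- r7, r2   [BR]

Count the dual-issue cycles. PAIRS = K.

  cy0 -> i0 (st) no-port MEM/BR
  cy1 -> i1/i2 (blt/add) dual
  cy2 -> i3/i4 (and/ld) dual
  cy3 -> i5 (sll) WAW r4
  cy4 -> i6 (sub) RAW r4
  cy5 -> i7/i8 (add/sll) dual
  cy6 -> i9/i10 (add/xor) dual
  cy7 -> i11/i12 (or/beq) dual

PAIRS = 5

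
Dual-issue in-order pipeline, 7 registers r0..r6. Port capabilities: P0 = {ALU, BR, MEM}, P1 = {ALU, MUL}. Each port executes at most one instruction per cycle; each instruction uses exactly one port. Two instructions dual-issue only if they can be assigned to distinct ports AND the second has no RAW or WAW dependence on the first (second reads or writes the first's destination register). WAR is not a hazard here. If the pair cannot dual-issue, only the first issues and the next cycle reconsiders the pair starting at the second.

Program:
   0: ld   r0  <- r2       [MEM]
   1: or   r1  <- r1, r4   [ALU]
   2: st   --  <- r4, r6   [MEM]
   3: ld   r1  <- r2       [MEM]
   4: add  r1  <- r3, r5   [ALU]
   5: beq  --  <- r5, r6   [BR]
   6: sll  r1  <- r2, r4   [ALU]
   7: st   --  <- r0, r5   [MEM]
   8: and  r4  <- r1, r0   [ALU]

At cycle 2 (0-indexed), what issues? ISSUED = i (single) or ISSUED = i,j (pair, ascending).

t=0 i0+i1:ld;or ; pair
t=1 i2:st ; no-port MEM/MEM
t=2 i3:ld ; WAW r1
t=3 i4+i5:add;beq ; pair
t=4 i6+i7:sll;st ; pair
t=5 i8:and ; tail

ISSUED = 3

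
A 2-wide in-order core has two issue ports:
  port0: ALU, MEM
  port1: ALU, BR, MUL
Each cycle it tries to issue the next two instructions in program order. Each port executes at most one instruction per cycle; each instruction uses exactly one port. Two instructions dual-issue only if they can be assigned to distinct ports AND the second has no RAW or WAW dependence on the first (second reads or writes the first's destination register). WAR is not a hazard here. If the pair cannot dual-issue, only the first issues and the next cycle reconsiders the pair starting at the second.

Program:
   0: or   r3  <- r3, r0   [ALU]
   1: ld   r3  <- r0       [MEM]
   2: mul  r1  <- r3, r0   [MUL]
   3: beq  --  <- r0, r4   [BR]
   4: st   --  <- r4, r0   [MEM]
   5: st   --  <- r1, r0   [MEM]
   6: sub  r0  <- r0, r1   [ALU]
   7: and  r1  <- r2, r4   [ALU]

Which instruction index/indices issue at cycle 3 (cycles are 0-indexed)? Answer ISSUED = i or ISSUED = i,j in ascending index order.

ISSUED = 3,4

[0] i0  or  -- WAW r3
[1] i1  ld  -- RAW r3
[2] i2  mul  -- no-port MUL/BR
[3] i3,i4  beq;st  -- 2-wide
[4] i5,i6  st;sub  -- 2-wide
[5] i7  and  -- tail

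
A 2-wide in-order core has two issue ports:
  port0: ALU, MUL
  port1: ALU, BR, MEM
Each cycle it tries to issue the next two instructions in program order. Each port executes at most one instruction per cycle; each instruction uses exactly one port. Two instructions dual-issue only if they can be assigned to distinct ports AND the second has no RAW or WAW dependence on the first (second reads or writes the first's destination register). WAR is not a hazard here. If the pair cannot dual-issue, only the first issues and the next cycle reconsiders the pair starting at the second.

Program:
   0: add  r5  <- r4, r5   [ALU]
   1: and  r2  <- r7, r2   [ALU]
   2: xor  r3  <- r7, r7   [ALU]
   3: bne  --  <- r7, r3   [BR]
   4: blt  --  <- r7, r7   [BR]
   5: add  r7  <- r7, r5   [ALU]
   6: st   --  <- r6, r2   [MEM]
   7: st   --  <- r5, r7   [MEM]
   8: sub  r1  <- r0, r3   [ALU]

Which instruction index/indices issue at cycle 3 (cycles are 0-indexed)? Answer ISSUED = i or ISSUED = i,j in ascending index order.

ISSUED = 4,5

  cy0 -> i0/i1 (add.ALU;and.ALU) pair
  cy1 -> i2 (xor.ALU) RAW r3
  cy2 -> i3 (bne.BR) no-port BR/BR
  cy3 -> i4/i5 (blt.BR;add.ALU) pair
  cy4 -> i6 (st.MEM) no-port MEM/MEM
  cy5 -> i7/i8 (st.MEM;sub.ALU) pair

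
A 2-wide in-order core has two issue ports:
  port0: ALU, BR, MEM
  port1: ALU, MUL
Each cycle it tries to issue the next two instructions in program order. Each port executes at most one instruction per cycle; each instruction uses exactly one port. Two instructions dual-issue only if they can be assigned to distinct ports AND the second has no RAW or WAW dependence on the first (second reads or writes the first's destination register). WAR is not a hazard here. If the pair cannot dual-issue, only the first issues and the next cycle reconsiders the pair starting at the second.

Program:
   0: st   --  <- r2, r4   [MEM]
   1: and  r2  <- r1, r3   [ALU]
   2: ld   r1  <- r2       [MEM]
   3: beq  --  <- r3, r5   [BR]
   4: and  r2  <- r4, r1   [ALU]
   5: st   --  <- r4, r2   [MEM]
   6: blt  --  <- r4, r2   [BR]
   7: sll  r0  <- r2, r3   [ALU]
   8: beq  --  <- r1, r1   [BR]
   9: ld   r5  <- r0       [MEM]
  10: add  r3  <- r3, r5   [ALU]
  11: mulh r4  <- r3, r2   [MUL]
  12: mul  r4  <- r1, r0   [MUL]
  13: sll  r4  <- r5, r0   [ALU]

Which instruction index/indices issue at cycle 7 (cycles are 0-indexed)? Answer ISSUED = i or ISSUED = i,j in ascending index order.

#0 head=0: st.MEM;and.ALU i0+i1 pair
#1 head=2: ld.MEM i2 no-port MEM/BR
#2 head=3: beq.BR;and.ALU i3+i4 pair
#3 head=5: st.MEM i5 no-port MEM/BR
#4 head=6: blt.BR;sll.ALU i6+i7 pair
#5 head=8: beq.BR i8 no-port BR/MEM
#6 head=9: ld.MEM i9 RAW r5
#7 head=10: add.ALU i10 RAW r3
#8 head=11: mulh.MUL i11 no-port MUL/MUL
#9 head=12: mul.MUL i12 WAW r4
#10 head=13: sll.ALU i13 tail

ISSUED = 10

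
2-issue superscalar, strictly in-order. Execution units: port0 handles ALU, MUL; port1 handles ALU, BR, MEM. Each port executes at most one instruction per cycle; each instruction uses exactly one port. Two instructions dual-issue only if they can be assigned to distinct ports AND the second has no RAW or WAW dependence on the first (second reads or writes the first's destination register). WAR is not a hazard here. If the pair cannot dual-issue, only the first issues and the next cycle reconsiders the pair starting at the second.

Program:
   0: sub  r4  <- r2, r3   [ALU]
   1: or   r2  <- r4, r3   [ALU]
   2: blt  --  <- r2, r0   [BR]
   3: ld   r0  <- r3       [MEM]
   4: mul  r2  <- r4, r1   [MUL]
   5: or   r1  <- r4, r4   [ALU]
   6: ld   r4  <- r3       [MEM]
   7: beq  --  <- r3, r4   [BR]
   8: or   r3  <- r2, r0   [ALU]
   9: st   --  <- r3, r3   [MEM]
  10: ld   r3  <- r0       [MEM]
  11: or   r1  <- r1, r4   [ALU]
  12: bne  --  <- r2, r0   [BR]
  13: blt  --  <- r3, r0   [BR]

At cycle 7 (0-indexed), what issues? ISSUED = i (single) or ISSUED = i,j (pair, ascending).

c0: i0 sub  RAW r4
c1: i1 or  RAW r2
c2: i2 blt  no-port BR/MEM
c3: i3+i4 ld/mul  2-wide
c4: i5+i6 or/ld  2-wide
c5: i7+i8 beq/or  2-wide
c6: i9 st  no-port MEM/MEM
c7: i10+i11 ld/or  2-wide
c8: i12 bne  no-port BR/BR
c9: i13 blt  tail

ISSUED = 10,11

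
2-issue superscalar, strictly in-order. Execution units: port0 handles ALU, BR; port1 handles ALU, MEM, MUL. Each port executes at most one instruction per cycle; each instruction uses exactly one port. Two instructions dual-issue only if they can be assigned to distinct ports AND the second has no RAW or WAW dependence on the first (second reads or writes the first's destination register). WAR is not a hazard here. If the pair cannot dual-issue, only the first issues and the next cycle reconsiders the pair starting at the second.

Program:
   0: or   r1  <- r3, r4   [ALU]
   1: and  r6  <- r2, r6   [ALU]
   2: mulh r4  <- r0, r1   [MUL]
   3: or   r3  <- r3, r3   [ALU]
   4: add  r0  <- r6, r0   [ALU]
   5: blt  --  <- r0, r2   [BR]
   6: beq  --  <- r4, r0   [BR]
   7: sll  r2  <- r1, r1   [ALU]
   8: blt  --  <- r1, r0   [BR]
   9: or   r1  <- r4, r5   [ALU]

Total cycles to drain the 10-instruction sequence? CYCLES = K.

  cy0 -> i0+i1 (or;and) pair
  cy1 -> i2+i3 (mulh;or) pair
  cy2 -> i4 (add) RAW r0
  cy3 -> i5 (blt) no-port BR/BR
  cy4 -> i6+i7 (beq;sll) pair
  cy5 -> i8+i9 (blt;or) pair

CYCLES = 6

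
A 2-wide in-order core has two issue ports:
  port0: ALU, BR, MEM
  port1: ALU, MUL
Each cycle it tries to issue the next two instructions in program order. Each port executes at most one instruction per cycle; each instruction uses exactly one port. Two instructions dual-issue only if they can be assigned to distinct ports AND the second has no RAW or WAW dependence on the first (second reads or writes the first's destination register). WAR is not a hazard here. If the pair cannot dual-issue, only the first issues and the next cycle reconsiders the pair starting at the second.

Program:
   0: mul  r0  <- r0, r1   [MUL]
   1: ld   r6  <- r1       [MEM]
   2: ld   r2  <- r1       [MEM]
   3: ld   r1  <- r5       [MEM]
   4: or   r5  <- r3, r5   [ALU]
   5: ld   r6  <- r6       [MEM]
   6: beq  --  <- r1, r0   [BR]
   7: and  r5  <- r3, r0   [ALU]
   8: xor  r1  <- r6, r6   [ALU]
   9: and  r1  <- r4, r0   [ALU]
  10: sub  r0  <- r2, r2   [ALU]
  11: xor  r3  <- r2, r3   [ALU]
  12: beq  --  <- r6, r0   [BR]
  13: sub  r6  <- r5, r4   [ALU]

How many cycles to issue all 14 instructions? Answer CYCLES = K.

CYCLES = 9

#0 head=0: mul.MUL;ld.MEM i0,i1 dual
#1 head=2: ld.MEM i2 no-port MEM/MEM
#2 head=3: ld.MEM;or.ALU i3,i4 dual
#3 head=5: ld.MEM i5 no-port MEM/BR
#4 head=6: beq.BR;and.ALU i6,i7 dual
#5 head=8: xor.ALU i8 WAW r1
#6 head=9: and.ALU;sub.ALU i9,i10 dual
#7 head=11: xor.ALU;beq.BR i11,i12 dual
#8 head=13: sub.ALU i13 tail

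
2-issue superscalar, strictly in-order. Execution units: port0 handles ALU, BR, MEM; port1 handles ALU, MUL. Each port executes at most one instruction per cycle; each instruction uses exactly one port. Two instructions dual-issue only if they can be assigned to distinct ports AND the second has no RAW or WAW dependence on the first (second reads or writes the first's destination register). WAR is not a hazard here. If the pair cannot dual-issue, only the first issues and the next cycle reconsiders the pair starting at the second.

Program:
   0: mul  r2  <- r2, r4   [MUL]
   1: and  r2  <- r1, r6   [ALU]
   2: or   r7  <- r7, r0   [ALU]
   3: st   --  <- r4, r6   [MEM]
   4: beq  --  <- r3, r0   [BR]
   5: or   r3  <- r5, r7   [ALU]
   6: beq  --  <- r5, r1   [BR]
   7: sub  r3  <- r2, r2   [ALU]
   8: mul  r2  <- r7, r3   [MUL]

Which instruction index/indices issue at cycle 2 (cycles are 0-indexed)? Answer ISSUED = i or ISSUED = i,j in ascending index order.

t=0 i0:mul.MUL ; WAW r2
t=1 i1,i2:and.ALU or.ALU ; dual
t=2 i3:st.MEM ; no-port MEM/BR
t=3 i4,i5:beq.BR or.ALU ; dual
t=4 i6,i7:beq.BR sub.ALU ; dual
t=5 i8:mul.MUL ; tail

ISSUED = 3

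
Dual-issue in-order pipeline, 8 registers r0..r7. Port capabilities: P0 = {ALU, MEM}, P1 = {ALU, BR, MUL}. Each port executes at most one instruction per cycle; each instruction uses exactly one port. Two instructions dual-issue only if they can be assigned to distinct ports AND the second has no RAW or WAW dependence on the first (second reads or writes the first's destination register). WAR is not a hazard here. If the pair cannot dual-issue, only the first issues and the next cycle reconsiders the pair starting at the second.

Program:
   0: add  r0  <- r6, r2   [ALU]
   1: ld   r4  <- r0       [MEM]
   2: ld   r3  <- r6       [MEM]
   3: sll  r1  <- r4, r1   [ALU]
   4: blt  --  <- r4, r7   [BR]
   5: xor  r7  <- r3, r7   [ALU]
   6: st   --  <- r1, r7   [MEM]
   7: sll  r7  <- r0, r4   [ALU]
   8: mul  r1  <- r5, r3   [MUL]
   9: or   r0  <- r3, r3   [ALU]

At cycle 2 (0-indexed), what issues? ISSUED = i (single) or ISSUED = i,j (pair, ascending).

0. add @i0  | RAW r0
1. ld @i1  | no-port MEM/MEM
2. ld+sll @i2&i3  | pair
3. blt+xor @i4&i5  | pair
4. st+sll @i6&i7  | pair
5. mul+or @i8&i9  | pair

ISSUED = 2,3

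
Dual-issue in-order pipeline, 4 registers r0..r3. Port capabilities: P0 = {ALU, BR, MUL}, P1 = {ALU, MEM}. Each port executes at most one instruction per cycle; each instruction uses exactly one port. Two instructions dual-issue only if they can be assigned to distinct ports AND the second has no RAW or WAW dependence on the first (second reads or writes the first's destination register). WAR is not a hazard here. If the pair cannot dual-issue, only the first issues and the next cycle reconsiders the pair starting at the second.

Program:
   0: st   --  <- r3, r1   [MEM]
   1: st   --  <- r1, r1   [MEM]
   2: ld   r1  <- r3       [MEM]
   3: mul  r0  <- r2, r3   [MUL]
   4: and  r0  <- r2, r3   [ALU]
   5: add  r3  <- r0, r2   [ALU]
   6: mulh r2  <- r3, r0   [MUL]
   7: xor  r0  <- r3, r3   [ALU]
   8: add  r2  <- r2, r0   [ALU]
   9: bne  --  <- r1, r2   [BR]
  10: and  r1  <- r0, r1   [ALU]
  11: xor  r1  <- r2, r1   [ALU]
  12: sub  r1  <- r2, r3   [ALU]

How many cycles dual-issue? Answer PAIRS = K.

0. st @i0  | no-port MEM/MEM
1. st @i1  | no-port MEM/MEM
2. ld;mul @i2/i3  | 2-wide
3. and @i4  | RAW r0
4. add @i5  | RAW r3
5. mulh;xor @i6/i7  | 2-wide
6. add @i8  | RAW r2
7. bne;and @i9/i10  | 2-wide
8. xor @i11  | WAW r1
9. sub @i12  | tail

PAIRS = 3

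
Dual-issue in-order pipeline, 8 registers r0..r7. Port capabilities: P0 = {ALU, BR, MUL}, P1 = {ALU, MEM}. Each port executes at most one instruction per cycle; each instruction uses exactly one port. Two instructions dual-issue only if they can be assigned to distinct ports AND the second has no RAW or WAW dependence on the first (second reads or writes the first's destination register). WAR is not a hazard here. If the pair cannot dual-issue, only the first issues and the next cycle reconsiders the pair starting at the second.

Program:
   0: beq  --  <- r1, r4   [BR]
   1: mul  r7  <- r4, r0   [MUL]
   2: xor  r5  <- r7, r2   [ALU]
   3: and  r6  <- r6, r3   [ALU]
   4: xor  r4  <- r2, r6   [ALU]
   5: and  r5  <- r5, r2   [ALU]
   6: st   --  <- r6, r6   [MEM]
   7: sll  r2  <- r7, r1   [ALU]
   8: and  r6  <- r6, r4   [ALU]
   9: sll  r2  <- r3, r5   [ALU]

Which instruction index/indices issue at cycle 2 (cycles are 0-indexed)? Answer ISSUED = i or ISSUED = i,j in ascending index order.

[0] i0  beq  -- no-port BR/MUL
[1] i1  mul  -- RAW r7
[2] i2/i3  xor and  -- 2-wide
[3] i4/i5  xor and  -- 2-wide
[4] i6/i7  st sll  -- 2-wide
[5] i8/i9  and sll  -- 2-wide

ISSUED = 2,3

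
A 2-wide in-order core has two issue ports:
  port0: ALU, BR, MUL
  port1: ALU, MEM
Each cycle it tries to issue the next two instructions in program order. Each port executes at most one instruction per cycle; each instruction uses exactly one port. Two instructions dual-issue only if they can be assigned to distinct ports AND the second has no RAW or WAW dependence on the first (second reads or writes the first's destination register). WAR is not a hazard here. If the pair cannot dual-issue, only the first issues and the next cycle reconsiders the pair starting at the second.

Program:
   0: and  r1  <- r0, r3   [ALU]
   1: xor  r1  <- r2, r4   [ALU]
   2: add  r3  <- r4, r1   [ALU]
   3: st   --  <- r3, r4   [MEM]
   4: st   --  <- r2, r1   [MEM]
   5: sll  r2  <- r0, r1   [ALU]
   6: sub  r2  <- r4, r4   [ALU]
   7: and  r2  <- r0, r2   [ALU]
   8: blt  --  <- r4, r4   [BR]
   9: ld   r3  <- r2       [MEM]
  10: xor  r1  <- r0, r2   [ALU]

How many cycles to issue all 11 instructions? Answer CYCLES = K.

[0] i0  and.ALU  -- WAW r1
[1] i1  xor.ALU  -- RAW r1
[2] i2  add.ALU  -- RAW r3
[3] i3  st.MEM  -- no-port MEM/MEM
[4] i4+i5  st.MEM+sll.ALU  -- 2-wide
[5] i6  sub.ALU  -- RAW+WAW r2
[6] i7+i8  and.ALU+blt.BR  -- 2-wide
[7] i9+i10  ld.MEM+xor.ALU  -- 2-wide

CYCLES = 8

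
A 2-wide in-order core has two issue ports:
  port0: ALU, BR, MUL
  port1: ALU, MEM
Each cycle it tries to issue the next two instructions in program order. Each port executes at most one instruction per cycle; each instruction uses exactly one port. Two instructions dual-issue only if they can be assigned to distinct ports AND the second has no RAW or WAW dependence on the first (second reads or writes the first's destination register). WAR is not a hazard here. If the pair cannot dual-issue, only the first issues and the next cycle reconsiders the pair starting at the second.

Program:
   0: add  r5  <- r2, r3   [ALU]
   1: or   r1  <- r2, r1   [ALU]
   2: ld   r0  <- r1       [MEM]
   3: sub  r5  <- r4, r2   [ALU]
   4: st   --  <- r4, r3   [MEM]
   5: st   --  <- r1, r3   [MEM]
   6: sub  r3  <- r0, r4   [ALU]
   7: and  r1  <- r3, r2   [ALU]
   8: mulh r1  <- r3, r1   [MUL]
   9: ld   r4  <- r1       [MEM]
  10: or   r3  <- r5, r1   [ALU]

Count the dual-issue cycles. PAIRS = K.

PAIRS = 4

[0] i0/i1  add.ALU+or.ALU  -- 2-wide
[1] i2/i3  ld.MEM+sub.ALU  -- 2-wide
[2] i4  st.MEM  -- no-port MEM/MEM
[3] i5/i6  st.MEM+sub.ALU  -- 2-wide
[4] i7  and.ALU  -- RAW+WAW r1
[5] i8  mulh.MUL  -- RAW r1
[6] i9/i10  ld.MEM+or.ALU  -- 2-wide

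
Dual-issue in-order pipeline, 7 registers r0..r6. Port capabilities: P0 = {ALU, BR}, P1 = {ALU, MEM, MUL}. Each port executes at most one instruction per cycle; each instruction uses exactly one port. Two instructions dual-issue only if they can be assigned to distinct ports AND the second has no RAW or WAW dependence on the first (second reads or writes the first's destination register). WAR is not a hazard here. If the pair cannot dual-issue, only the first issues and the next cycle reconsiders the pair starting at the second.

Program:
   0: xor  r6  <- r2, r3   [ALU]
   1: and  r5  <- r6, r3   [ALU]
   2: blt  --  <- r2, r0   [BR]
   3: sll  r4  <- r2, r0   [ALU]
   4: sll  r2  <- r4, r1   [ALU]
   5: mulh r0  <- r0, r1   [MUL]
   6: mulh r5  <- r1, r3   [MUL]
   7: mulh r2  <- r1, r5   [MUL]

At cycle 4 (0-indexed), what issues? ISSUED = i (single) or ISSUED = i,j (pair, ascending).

#0 head=0: xor.ALU i0 RAW r6
#1 head=1: and.ALU/blt.BR i1&i2 2-wide
#2 head=3: sll.ALU i3 RAW r4
#3 head=4: sll.ALU/mulh.MUL i4&i5 2-wide
#4 head=6: mulh.MUL i6 no-port MUL/MUL
#5 head=7: mulh.MUL i7 tail

ISSUED = 6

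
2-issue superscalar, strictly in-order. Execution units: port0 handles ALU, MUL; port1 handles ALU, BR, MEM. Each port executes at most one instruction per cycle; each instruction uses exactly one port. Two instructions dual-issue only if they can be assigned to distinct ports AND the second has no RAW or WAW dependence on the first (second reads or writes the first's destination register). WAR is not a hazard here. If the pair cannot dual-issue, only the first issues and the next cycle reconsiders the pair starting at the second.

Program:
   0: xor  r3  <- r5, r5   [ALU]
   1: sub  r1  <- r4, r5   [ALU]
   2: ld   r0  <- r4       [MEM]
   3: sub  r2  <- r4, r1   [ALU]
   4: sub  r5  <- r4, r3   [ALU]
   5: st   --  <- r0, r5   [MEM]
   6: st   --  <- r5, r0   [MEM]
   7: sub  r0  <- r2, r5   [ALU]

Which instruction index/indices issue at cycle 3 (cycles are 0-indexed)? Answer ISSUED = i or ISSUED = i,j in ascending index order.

#0 head=0: xor.ALU+sub.ALU i0&i1 pair
#1 head=2: ld.MEM+sub.ALU i2&i3 pair
#2 head=4: sub.ALU i4 RAW r5
#3 head=5: st.MEM i5 no-port MEM/MEM
#4 head=6: st.MEM+sub.ALU i6&i7 pair

ISSUED = 5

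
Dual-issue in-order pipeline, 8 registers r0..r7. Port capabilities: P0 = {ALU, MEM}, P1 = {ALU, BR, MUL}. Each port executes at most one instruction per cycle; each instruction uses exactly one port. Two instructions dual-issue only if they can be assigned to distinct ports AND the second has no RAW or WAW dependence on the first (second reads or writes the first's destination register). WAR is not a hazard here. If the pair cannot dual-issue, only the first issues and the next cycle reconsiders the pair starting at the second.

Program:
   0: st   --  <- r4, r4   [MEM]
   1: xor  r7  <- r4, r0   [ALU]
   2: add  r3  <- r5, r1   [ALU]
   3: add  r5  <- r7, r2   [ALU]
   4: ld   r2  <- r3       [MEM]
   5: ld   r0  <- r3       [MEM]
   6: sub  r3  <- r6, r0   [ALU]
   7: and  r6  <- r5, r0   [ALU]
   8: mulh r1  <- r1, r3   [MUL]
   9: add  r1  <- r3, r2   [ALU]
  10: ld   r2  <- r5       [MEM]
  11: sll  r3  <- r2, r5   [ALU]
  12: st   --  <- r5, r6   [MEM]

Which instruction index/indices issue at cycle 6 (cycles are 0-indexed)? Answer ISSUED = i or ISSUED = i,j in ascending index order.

#0 head=0: st.MEM/xor.ALU i0,i1 pair
#1 head=2: add.ALU/add.ALU i2,i3 pair
#2 head=4: ld.MEM i4 no-port MEM/MEM
#3 head=5: ld.MEM i5 RAW r0
#4 head=6: sub.ALU/and.ALU i6,i7 pair
#5 head=8: mulh.MUL i8 WAW r1
#6 head=9: add.ALU/ld.MEM i9,i10 pair
#7 head=11: sll.ALU/st.MEM i11,i12 pair

ISSUED = 9,10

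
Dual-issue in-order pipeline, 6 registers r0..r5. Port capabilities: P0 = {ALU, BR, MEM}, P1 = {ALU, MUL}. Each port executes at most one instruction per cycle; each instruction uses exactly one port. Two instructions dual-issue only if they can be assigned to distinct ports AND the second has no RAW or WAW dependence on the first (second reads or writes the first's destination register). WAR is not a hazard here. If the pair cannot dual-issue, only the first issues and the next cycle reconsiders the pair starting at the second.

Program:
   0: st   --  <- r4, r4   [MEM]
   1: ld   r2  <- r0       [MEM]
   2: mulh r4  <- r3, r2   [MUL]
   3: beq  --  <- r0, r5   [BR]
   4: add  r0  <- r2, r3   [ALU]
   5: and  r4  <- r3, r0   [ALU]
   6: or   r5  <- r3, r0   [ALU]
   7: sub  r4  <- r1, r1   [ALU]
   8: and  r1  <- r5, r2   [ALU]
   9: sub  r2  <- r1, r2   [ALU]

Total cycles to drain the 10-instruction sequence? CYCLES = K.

CYCLES = 7

#0 head=0: st i0 no-port MEM/MEM
#1 head=1: ld i1 RAW r2
#2 head=2: mulh+beq i2&i3 pair
#3 head=4: add i4 RAW r0
#4 head=5: and+or i5&i6 pair
#5 head=7: sub+and i7&i8 pair
#6 head=9: sub i9 tail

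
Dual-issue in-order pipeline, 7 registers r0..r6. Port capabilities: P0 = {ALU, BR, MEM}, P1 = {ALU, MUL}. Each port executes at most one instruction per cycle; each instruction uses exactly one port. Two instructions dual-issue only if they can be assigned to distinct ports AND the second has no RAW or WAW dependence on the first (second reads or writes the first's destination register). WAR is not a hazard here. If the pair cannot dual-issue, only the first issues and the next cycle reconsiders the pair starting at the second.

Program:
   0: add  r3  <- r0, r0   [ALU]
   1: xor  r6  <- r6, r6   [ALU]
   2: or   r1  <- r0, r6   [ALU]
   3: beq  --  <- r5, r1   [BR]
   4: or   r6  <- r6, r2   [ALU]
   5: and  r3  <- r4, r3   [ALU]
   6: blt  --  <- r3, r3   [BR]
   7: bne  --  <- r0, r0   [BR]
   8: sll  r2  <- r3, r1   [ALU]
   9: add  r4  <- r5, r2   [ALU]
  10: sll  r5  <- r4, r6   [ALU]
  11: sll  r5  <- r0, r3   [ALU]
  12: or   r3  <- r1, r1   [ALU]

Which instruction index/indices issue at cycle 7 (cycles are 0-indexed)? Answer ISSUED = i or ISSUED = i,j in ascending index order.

ISSUED = 10

#0 head=0: add+xor i0/i1 pair
#1 head=2: or i2 RAW r1
#2 head=3: beq+or i3/i4 pair
#3 head=5: and i5 RAW r3
#4 head=6: blt i6 no-port BR/BR
#5 head=7: bne+sll i7/i8 pair
#6 head=9: add i9 RAW r4
#7 head=10: sll i10 WAW r5
#8 head=11: sll+or i11/i12 pair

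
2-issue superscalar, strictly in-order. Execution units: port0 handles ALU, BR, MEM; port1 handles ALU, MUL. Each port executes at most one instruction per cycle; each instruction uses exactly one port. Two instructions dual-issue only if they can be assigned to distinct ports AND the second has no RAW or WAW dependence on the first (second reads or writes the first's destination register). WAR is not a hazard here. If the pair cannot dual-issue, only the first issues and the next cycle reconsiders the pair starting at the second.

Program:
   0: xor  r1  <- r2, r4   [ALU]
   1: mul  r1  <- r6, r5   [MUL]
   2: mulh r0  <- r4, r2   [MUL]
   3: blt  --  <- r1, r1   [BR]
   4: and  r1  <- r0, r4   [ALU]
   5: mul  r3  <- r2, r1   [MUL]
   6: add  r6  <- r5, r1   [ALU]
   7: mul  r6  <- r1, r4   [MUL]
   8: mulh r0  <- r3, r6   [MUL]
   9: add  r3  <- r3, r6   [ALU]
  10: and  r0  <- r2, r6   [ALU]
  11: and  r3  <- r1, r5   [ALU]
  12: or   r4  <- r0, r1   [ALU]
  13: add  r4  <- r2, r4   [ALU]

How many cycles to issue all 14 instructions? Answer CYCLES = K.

c0: i0 xor.ALU  WAW r1
c1: i1 mul.MUL  no-port MUL/MUL
c2: i2,i3 mulh.MUL;blt.BR  2-wide
c3: i4 and.ALU  RAW r1
c4: i5,i6 mul.MUL;add.ALU  2-wide
c5: i7 mul.MUL  no-port MUL/MUL
c6: i8,i9 mulh.MUL;add.ALU  2-wide
c7: i10,i11 and.ALU;and.ALU  2-wide
c8: i12 or.ALU  RAW+WAW r4
c9: i13 add.ALU  tail

CYCLES = 10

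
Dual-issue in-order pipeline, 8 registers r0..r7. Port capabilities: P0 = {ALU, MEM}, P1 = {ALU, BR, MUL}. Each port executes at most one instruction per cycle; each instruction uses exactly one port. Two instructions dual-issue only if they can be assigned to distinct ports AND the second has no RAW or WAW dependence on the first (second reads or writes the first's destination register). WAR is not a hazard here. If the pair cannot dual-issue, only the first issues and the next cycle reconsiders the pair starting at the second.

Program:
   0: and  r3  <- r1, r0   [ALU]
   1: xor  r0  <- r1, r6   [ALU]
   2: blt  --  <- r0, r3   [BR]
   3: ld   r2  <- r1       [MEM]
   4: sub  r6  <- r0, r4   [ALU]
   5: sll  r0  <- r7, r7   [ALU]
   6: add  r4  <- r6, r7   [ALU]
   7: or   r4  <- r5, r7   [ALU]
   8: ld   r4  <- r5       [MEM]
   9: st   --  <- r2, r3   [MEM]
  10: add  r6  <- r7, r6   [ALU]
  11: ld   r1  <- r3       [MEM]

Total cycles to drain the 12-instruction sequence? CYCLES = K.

t=0 i0/i1:and.ALU;xor.ALU ; dual
t=1 i2/i3:blt.BR;ld.MEM ; dual
t=2 i4/i5:sub.ALU;sll.ALU ; dual
t=3 i6:add.ALU ; WAW r4
t=4 i7:or.ALU ; WAW r4
t=5 i8:ld.MEM ; no-port MEM/MEM
t=6 i9/i10:st.MEM;add.ALU ; dual
t=7 i11:ld.MEM ; tail

CYCLES = 8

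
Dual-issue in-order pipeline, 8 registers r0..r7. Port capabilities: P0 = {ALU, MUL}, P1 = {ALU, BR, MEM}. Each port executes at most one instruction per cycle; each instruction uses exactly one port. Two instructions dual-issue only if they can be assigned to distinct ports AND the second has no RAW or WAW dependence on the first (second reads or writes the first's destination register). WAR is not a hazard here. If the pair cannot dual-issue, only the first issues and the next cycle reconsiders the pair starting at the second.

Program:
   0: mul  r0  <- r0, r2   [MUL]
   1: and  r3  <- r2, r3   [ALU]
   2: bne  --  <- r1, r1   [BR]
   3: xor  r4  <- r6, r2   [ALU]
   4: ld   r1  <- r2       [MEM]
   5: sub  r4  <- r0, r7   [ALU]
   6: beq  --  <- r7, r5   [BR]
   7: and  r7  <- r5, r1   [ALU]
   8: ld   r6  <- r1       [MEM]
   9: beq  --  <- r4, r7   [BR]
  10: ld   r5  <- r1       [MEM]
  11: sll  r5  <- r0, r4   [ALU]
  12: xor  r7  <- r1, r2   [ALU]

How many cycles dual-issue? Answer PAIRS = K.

PAIRS = 5

  cy0 -> i0+i1 (mul+and) 2-wide
  cy1 -> i2+i3 (bne+xor) 2-wide
  cy2 -> i4+i5 (ld+sub) 2-wide
  cy3 -> i6+i7 (beq+and) 2-wide
  cy4 -> i8 (ld) no-port MEM/BR
  cy5 -> i9 (beq) no-port BR/MEM
  cy6 -> i10 (ld) WAW r5
  cy7 -> i11+i12 (sll+xor) 2-wide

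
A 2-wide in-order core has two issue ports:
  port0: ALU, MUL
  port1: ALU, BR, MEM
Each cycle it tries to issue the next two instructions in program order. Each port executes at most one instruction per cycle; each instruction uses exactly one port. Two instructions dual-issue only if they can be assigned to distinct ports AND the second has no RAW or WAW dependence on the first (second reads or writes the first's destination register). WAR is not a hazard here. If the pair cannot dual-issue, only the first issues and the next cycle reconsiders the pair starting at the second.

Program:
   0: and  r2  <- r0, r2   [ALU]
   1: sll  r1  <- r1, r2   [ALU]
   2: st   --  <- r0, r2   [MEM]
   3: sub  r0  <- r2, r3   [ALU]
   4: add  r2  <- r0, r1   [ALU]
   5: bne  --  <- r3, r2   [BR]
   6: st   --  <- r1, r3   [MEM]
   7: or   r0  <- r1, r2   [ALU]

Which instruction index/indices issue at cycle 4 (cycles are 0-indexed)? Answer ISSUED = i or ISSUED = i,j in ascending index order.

c0: i0 and  RAW r2
c1: i1,i2 sll+st  pair
c2: i3 sub  RAW r0
c3: i4 add  RAW r2
c4: i5 bne  no-port BR/MEM
c5: i6,i7 st+or  pair

ISSUED = 5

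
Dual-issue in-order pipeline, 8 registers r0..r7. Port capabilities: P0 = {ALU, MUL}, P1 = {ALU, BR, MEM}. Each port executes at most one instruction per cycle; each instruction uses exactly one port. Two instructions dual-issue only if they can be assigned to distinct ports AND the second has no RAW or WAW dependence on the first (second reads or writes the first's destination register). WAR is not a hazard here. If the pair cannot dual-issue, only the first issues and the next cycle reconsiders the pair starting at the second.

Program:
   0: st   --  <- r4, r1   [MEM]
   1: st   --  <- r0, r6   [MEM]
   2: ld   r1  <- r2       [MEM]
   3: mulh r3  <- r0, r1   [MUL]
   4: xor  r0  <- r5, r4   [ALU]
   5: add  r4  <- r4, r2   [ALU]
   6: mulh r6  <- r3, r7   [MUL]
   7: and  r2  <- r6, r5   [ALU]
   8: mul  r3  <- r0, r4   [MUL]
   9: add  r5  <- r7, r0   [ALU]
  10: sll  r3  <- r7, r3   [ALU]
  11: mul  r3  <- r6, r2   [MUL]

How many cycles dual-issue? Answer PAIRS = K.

PAIRS = 4

t=0 i0:st.MEM ; no-port MEM/MEM
t=1 i1:st.MEM ; no-port MEM/MEM
t=2 i2:ld.MEM ; RAW r1
t=3 i3,i4:mulh.MUL;xor.ALU ; dual
t=4 i5,i6:add.ALU;mulh.MUL ; dual
t=5 i7,i8:and.ALU;mul.MUL ; dual
t=6 i9,i10:add.ALU;sll.ALU ; dual
t=7 i11:mul.MUL ; tail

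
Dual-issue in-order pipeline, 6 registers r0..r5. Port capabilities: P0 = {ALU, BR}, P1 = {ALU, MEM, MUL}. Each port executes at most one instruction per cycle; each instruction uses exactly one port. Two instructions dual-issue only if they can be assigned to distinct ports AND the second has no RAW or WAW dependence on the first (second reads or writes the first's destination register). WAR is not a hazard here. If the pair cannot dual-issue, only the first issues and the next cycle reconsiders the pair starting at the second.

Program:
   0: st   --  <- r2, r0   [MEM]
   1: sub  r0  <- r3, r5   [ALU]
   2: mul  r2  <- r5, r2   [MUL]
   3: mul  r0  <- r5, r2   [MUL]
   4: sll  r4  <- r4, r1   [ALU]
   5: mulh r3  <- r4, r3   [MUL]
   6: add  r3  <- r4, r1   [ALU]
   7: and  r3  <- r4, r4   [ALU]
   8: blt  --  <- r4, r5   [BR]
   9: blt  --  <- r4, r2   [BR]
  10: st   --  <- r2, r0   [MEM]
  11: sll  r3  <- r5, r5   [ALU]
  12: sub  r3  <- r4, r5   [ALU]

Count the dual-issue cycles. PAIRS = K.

t=0 i0/i1:st.MEM/sub.ALU ; dual
t=1 i2:mul.MUL ; no-port MUL/MUL
t=2 i3/i4:mul.MUL/sll.ALU ; dual
t=3 i5:mulh.MUL ; WAW r3
t=4 i6:add.ALU ; WAW r3
t=5 i7/i8:and.ALU/blt.BR ; dual
t=6 i9/i10:blt.BR/st.MEM ; dual
t=7 i11:sll.ALU ; WAW r3
t=8 i12:sub.ALU ; tail

PAIRS = 4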